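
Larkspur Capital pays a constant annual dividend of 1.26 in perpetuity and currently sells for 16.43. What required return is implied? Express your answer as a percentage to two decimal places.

P = C/r ⇒ r = C/P = 1.26/16.43 = 0.076689

7.67%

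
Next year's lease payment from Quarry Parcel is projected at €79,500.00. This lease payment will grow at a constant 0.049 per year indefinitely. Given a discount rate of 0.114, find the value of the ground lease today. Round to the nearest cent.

€1223076.92

Growing perpetuity: P = D₁ / (r − g) = €79,500.0000 / (0.114 − 0.049) = €1,223,076.92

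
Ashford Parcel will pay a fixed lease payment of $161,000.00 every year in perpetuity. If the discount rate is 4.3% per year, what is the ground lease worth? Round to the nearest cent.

$3744186.05

Level perpetuity: PV = C / r = $161,000.00 / 0.043 = $3,744,186.05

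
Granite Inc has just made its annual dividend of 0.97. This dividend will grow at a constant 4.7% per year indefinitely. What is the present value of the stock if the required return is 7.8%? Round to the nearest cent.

D₁ = D₀ × (1 + g) = 0.97 × 1.047 = 1.0156
Growing perpetuity: P = D₁ / (r − g) = 1.0156 / (0.078 − 0.047) = 32.76

32.76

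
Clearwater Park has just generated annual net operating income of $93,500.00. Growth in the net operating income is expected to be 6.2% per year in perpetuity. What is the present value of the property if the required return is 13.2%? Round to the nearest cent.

$1418528.57

D₁ = D₀ × (1 + g) = $93,500.00 × 1.062 = $99,297.0000
Growing perpetuity: P = D₁ / (r − g) = $99,297.0000 / (0.132 − 0.062) = $1,418,528.57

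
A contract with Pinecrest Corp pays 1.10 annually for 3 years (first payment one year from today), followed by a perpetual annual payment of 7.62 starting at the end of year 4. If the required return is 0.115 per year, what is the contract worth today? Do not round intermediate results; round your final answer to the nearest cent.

PV of 3-year annuity: 1.10 × [1 − (1+0.115)^−3] / 0.115 = 2.66488
Perpetuity value at year 3: 7.62 / 0.115 = 66.26087
PV of perpetuity: 66.26087 / (1+0.115)^3 = 47.80051
Total PV = 2.66488 + 47.80051 = 50.46539

50.47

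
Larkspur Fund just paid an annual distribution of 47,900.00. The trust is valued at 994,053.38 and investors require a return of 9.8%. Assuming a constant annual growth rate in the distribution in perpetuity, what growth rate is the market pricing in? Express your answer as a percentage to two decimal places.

4.75%

P = D₀(1+g)/(r−g) ⇒ P(r−g) = D₀(1+g) ⇒ g(P+D₀) = P·r − D₀
g = (P·r − D₀)/(P + D₀) = (994,053.38×0.098 − 47,900.00) / (994,053.38 + 47,900.00) = 0.047523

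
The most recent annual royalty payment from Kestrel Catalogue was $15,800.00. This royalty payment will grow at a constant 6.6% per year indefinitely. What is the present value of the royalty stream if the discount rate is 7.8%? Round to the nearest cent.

D₁ = D₀ × (1 + g) = $15,800.00 × 1.066 = $16,842.8000
Growing perpetuity: P = D₁ / (r − g) = $16,842.8000 / (0.078 − 0.066) = $1,403,566.67

$1403566.67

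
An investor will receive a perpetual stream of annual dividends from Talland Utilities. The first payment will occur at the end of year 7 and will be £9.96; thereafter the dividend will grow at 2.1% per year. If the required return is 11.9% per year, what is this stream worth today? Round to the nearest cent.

Value at end of year 6: C₁ / (r − g) = £9.96 / (0.119 − 0.021) = £101.6327
Discount to today: PV = £101.6327 / (1 + 0.119)^6 = £101.6327 / 1.963272 = £51.77

£51.77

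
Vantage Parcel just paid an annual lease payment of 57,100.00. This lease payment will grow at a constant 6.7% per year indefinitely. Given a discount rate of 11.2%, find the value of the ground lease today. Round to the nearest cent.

1353904.44

D₁ = D₀ × (1 + g) = 57,100.00 × 1.067 = 60,925.7000
Growing perpetuity: P = D₁ / (r − g) = 60,925.7000 / (0.112 − 0.067) = 1,353,904.44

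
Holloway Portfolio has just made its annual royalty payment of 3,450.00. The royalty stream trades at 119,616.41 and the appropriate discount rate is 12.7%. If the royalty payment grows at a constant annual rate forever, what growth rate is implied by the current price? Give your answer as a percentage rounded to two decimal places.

P = D₀(1+g)/(r−g) ⇒ P(r−g) = D₀(1+g) ⇒ g(P+D₀) = P·r − D₀
g = (P·r − D₀)/(P + D₀) = (119,616.41×0.127 − 3,450.00) / (119,616.41 + 3,450.00) = 0.095406

9.54%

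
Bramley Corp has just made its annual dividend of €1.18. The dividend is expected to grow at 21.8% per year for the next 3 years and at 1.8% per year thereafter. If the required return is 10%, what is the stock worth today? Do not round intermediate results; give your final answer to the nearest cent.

€24.24

D_1 = 1.43724
D_2 = 1.75056
D_3 = 2.13218
Terminal value at year 3: TV = D_3×(1+g_2)/(r−g_2) = 2.17056/0.082 = 26.47024
P_0 = D_1/(1+r)^1 + D_2/(1+r)^2 + D_3/(1+r)^3 + TV/(1+r)^3
    = 1.30658 + 1.44674 + 1.60194 + 19.88748 = 24.24274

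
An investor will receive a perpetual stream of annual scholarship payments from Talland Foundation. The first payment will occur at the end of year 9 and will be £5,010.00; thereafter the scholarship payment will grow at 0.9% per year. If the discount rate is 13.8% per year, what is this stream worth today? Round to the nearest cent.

£13807.34

Value at end of year 8: C₁ / (r − g) = £5,010.00 / (0.138 − 0.009) = £38,837.2093
Discount to today: PV = £38,837.2093 / (1 + 0.138)^8 = £38,837.2093 / 2.812795 = £13,807.34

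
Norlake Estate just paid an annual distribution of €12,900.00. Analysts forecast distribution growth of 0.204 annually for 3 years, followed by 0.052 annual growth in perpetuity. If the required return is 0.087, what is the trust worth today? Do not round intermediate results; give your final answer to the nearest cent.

€574544.94

D_1 = 15531.60000
D_2 = 18700.04640
D_3 = 22514.85587
Terminal value at year 3: TV = D_3×(1+g_2)/(r−g_2) = 23685.62837/0.035 = 676732.23916
P_0 = D_1/(1+r)^1 + D_2/(1+r)^2 + D_3/(1+r)^3 + TV/(1+r)^3
    = 14288.50046 + 15826.45313 + 17529.94441 + 526900.04331 = 574544.94131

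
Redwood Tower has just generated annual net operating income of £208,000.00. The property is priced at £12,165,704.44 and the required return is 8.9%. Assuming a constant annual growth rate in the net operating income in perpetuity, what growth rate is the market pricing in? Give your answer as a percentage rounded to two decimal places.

7.07%

P = D₀(1+g)/(r−g) ⇒ P(r−g) = D₀(1+g) ⇒ g(P+D₀) = P·r − D₀
g = (P·r − D₀)/(P + D₀) = (£12,165,704.44×0.089 − £208,000.00) / (£12,165,704.44 + £208,000.00) = 0.070694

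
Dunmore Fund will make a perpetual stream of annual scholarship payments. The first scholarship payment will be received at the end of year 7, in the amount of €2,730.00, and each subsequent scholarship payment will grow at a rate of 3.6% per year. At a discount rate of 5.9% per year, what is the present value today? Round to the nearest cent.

€84150.96

Value at end of year 6: C₁ / (r − g) = €2,730.00 / (0.059 − 0.036) = €118,695.6522
Discount to today: PV = €118,695.6522 / (1 + 0.059)^6 = €118,695.6522 / 1.410509 = €84,150.96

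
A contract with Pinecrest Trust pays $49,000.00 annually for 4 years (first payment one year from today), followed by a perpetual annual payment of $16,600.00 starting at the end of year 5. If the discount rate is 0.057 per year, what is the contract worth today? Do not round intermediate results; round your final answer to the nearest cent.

$404273.05

PV of 4-year annuity: $49,000.00 × [1 − (1+0.057)^−4] / 0.057 = 170963.09008
Perpetuity value at year 4: $16,600.00 / 0.057 = 291228.07018
PV of perpetuity: 291228.07018 / (1+0.057)^4 = 233309.96211
Total PV = 170963.09008 + 233309.96211 = 404273.05219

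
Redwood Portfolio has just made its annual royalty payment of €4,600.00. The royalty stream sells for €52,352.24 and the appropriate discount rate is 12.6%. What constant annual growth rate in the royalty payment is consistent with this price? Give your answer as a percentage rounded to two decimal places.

3.51%

P = D₀(1+g)/(r−g) ⇒ P(r−g) = D₀(1+g) ⇒ g(P+D₀) = P·r − D₀
g = (P·r − D₀)/(P + D₀) = (€52,352.24×0.126 − €4,600.00) / (€52,352.24 + €4,600.00) = 0.035054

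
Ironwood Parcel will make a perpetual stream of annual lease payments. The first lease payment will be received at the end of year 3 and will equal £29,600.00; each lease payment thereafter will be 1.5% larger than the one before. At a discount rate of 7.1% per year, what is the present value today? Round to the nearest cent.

£460813.02

Value at end of year 2: C₁ / (r − g) = £29,600.00 / (0.071 − 0.015) = £528,571.4286
Discount to today: PV = £528,571.4286 / (1 + 0.071)^2 = £528,571.4286 / 1.147041 = £460,813.02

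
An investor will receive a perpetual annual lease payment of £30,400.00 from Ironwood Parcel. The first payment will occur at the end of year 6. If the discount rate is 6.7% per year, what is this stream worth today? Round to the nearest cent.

£328077.68

Value at end of year 5: C / r = £30,400.00 / 0.067 = £453,731.3433
Discount to today: PV = £453,731.3433 / (1 + 0.067)^5 = £453,731.3433 / 1.383000 = £328,077.68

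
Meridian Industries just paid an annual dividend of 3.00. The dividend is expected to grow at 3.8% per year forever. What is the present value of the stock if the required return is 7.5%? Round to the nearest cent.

D₁ = D₀ × (1 + g) = 3.00 × 1.038 = 3.1140
Growing perpetuity: P = D₁ / (r − g) = 3.1140 / (0.075 − 0.038) = 84.16

84.16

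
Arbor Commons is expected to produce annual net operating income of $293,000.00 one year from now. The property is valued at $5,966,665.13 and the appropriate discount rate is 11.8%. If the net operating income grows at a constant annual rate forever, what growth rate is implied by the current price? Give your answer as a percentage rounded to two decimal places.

P = D₁/(r−g) ⇒ g = r − D₁/P = 0.118 − $293,000.00/$5,966,665.13 = 0.068894

6.89%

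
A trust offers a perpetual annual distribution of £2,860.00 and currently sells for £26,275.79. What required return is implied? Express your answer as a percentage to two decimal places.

10.88%

P = C/r ⇒ r = C/P = £2,860.00/£26,275.79 = 0.108845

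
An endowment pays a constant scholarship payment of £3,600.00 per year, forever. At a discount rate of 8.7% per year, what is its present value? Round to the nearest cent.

£41379.31

Level perpetuity: PV = C / r = £3,600.00 / 0.087 = £41,379.31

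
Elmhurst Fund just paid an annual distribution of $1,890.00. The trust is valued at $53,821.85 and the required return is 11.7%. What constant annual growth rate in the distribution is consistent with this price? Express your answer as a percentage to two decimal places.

7.91%

P = D₀(1+g)/(r−g) ⇒ P(r−g) = D₀(1+g) ⇒ g(P+D₀) = P·r − D₀
g = (P·r − D₀)/(P + D₀) = ($53,821.85×0.117 − $1,890.00) / ($53,821.85 + $1,890.00) = 0.079106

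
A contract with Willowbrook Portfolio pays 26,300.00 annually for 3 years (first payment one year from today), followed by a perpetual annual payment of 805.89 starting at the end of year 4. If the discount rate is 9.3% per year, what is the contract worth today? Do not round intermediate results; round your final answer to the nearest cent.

PV of 3-year annuity: 26,300.00 × [1 − (1+0.093)^−3] / 0.093 = 66218.70867
Perpetuity value at year 3: 805.89 / 0.093 = 8665.48387
PV of perpetuity: 8665.48387 / (1+0.093)^3 = 6636.39660
Total PV = 66218.70867 + 6636.39660 = 72855.10527

72855.11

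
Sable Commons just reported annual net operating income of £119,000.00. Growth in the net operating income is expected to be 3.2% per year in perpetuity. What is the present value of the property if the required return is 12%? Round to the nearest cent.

£1395545.45

D₁ = D₀ × (1 + g) = £119,000.00 × 1.032 = £122,808.0000
Growing perpetuity: P = D₁ / (r − g) = £122,808.0000 / (0.12 − 0.032) = £1,395,545.45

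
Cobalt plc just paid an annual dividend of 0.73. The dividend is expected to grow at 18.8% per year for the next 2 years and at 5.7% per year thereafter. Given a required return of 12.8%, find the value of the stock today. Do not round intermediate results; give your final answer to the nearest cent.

13.63

D_1 = 0.86724
D_2 = 1.03028
Terminal value at year 2: TV = D_2×(1+g_2)/(r−g_2) = 1.08901/0.071 = 15.33813
P_0 = D_1/(1+r)^1 + D_2/(1+r)^2 + TV/(1+r)^2
    = 0.76883 + 0.80972 + 12.05464 = 13.63319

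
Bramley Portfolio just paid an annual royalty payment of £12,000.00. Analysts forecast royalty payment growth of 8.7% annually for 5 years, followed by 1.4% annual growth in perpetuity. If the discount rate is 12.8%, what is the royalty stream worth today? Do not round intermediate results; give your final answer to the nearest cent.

D_1 = 13044.00000
D_2 = 14178.82800
D_3 = 15412.38604
D_4 = 16753.26362
D_5 = 18210.79756
Terminal value at year 5: TV = D_5×(1+g_2)/(r−g_2) = 18465.74872/0.114 = 161980.25195
P_0 = D_1/(1+r)^1 + D_2/(1+r)^2 + D_3/(1+r)^3 + D_4/(1+r)^4 + D_5/(1+r)^5 + TV/(1+r)^5
    = 11563.82979 + 11143.51328 + 10738.47423 + 10348.15735 + 9972.02752 + 88698.56055 = 142464.56271

£142464.56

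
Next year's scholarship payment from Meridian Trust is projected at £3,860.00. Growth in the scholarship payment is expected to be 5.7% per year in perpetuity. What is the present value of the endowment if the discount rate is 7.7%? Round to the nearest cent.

Growing perpetuity: P = D₁ / (r − g) = £3,860.0000 / (0.077 − 0.057) = £193,000.00

£193000.00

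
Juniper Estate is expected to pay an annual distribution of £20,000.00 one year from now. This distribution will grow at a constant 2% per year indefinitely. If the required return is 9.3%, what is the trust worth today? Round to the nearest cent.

£273972.60

Growing perpetuity: P = D₁ / (r − g) = £20,000.0000 / (0.093 − 0.02) = £273,972.60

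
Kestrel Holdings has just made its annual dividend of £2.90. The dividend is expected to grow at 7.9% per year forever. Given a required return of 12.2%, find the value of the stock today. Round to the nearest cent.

£72.77

D₁ = D₀ × (1 + g) = £2.90 × 1.079 = £3.1291
Growing perpetuity: P = D₁ / (r − g) = £3.1291 / (0.122 − 0.079) = £72.77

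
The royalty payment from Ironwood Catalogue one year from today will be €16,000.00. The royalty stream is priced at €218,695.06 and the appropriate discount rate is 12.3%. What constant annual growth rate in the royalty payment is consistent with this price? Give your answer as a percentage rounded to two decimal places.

P = D₁/(r−g) ⇒ g = r − D₁/P = 0.123 − €16,000.00/€218,695.06 = 0.049839

4.98%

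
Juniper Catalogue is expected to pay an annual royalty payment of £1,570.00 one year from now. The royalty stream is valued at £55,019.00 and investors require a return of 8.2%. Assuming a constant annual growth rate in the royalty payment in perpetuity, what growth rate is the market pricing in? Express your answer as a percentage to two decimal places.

5.35%

P = D₁/(r−g) ⇒ g = r − D₁/P = 0.082 − £1,570.00/£55,019.00 = 0.053464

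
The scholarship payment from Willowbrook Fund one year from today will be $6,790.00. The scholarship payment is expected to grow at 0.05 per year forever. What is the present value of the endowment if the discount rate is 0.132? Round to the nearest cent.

Growing perpetuity: P = D₁ / (r − g) = $6,790.0000 / (0.132 − 0.05) = $82,804.88

$82804.88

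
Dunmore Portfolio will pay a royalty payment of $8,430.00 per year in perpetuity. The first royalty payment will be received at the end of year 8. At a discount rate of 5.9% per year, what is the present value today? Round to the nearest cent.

$95654.16

Value at end of year 7: C / r = $8,430.00 / 0.059 = $142,881.3559
Discount to today: PV = $142,881.3559 / (1 + 0.059)^7 = $142,881.3559 / 1.493729 = $95,654.16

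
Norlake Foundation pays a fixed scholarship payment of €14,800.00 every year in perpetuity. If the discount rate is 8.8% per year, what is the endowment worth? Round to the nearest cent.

€168181.82

Level perpetuity: PV = C / r = €14,800.00 / 0.088 = €168,181.82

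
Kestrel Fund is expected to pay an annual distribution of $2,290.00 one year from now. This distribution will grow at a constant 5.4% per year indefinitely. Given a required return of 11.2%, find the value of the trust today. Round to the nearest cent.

$39482.76

Growing perpetuity: P = D₁ / (r − g) = $2,290.0000 / (0.112 − 0.054) = $39,482.76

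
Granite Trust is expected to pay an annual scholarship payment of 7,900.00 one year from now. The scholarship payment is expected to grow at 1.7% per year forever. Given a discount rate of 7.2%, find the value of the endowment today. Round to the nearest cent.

143636.36

Growing perpetuity: P = D₁ / (r − g) = 7,900.0000 / (0.072 − 0.017) = 143,636.36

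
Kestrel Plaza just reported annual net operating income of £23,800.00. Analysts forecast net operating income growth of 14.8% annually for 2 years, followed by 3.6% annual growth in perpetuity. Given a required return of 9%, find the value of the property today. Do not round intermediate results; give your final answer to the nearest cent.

D_1 = 27322.40000
D_2 = 31366.11520
Terminal value at year 2: TV = D_2×(1+g_2)/(r−g_2) = 32495.29535/0.054 = 601764.72865
P_0 = D_1/(1+r)^1 + D_2/(1+r)^2 + TV/(1+r)^2
    = 25066.42202 + 26400.23163 + 506493.33276 = 557959.98641

£557959.99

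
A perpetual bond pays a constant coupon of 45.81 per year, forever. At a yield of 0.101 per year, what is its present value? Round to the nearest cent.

453.56

Level perpetuity: PV = C / r = 45.81 / 0.101 = 453.56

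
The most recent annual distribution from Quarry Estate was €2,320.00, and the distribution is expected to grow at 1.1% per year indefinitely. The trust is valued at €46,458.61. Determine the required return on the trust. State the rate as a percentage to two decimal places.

6.15%

D₁ = €2,320.00 × 1.011 = €2,345.5200
P = D₁/(r − g) ⇒ r = D₁/P + g = €2,345.5200/€46,458.61 + 0.011 = 0.050486 + 0.011 = 0.061486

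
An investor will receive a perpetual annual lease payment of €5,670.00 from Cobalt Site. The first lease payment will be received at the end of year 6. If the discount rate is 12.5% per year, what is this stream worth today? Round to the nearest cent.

€25171.58

Value at end of year 5: C / r = €5,670.00 / 0.125 = €45,360.0000
Discount to today: PV = €45,360.0000 / (1 + 0.125)^5 = €45,360.0000 / 1.802032 = €25,171.58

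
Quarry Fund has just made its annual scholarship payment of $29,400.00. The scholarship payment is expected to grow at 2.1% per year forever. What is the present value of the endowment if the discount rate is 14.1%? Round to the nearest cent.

$250145.00

D₁ = D₀ × (1 + g) = $29,400.00 × 1.021 = $30,017.4000
Growing perpetuity: P = D₁ / (r − g) = $30,017.4000 / (0.141 − 0.021) = $250,145.00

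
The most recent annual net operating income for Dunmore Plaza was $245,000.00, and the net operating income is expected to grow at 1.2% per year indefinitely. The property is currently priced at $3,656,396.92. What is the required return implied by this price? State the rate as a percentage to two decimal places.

7.98%

D₁ = $245,000.00 × 1.012 = $247,940.0000
P = D₁/(r − g) ⇒ r = D₁/P + g = $247,940.0000/$3,656,396.92 + 0.012 = 0.067810 + 0.012 = 0.079810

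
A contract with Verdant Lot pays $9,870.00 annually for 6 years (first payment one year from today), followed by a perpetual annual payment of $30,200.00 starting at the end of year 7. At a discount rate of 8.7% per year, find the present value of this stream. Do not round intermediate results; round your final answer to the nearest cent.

$255106.20

PV of 6-year annuity: $9,870.00 × [1 − (1+0.087)^−6] / 0.087 = 44674.85367
Perpetuity value at year 6: $30,200.00 / 0.087 = 347126.43678
PV of perpetuity: 347126.43678 / (1+0.087)^6 = 210431.34247
Total PV = 44674.85367 + 210431.34247 = 255106.19614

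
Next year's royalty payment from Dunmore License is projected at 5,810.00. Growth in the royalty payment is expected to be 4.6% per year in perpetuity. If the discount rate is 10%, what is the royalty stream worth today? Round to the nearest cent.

107592.59

Growing perpetuity: P = D₁ / (r − g) = 5,810.0000 / (0.1 − 0.046) = 107,592.59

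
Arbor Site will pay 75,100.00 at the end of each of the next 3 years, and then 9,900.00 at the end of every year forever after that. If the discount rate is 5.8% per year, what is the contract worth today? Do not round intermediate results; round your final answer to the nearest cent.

345616.94

PV of 3-year annuity: 75,100.00 × [1 − (1+0.058)^−3] / 0.058 = 201488.33335
Perpetuity value at year 3: 9,900.00 / 0.058 = 170689.65517
PV of perpetuity: 170689.65517 / (1+0.058)^3 = 144128.60990
Total PV = 201488.33335 + 144128.60990 = 345616.94324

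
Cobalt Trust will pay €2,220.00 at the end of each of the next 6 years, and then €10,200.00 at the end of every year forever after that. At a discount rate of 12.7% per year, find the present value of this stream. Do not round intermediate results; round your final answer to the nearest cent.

€48146.21

PV of 6-year annuity: €2,220.00 × [1 − (1+0.127)^−6] / 0.127 = 8949.20073
Perpetuity value at year 6: €10,200.00 / 0.127 = 80314.96063
PV of perpetuity: 80314.96063 / (1+0.127)^6 = 39197.01134
Total PV = 8949.20073 + 39197.01134 = 48146.21206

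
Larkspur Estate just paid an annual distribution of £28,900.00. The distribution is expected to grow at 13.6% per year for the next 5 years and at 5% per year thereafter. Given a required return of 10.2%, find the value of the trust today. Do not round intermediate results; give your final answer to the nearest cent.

£837747.04

D_1 = 32830.40000
D_2 = 37295.33440
D_3 = 42367.49988
D_4 = 48129.47986
D_5 = 54675.08912
Terminal value at year 5: TV = D_5×(1+g_2)/(r−g_2) = 57408.84358/0.052 = 1104016.22268
P_0 = D_1/(1+r)^1 + D_2/(1+r)^2 + D_3/(1+r)^3 + D_4/(1+r)^4 + D_5/(1+r)^5 + TV/(1+r)^5
    = 29791.65154 + 30710.81321 + 31658.33376 + 32635.08816 + 33641.97835 + 679309.17831 = 837747.04333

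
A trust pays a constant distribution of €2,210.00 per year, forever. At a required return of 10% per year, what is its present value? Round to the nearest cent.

Level perpetuity: PV = C / r = €2,210.00 / 0.1 = €22,100.00

€22100.00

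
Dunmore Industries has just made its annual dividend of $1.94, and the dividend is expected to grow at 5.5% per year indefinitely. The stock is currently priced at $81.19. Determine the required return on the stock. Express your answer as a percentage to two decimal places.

8.02%

D₁ = $1.94 × 1.055 = $2.0467
P = D₁/(r − g) ⇒ r = D₁/P + g = $2.0467/$81.19 + 0.055 = 0.025209 + 0.055 = 0.080209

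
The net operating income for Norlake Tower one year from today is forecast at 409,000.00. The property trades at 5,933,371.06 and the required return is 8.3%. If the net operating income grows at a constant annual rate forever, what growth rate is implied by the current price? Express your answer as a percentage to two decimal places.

P = D₁/(r−g) ⇒ g = r − D₁/P = 0.083 − 409,000.00/5,933,371.06 = 0.014068

1.41%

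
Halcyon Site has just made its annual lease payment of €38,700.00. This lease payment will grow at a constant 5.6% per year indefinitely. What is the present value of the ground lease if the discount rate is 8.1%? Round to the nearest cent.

D₁ = D₀ × (1 + g) = €38,700.00 × 1.056 = €40,867.2000
Growing perpetuity: P = D₁ / (r − g) = €40,867.2000 / (0.081 − 0.056) = €1,634,688.00

€1634688.00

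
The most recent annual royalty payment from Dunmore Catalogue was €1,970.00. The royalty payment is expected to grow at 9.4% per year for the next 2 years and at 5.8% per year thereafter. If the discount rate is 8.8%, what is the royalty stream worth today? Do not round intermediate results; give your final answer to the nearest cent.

€74216.37

D_1 = 2155.18000
D_2 = 2357.76692
Terminal value at year 2: TV = D_2×(1+g_2)/(r−g_2) = 2494.51740/0.03 = 83150.58005
P_0 = D_1/(1+r)^1 + D_2/(1+r)^2 + TV/(1+r)^2
    = 1980.86397 + 1991.78785 + 70243.71827 = 74216.37010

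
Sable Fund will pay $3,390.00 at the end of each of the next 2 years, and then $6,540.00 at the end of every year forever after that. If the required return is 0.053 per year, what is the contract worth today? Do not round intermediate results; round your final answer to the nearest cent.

PV of 2-year annuity: $3,390.00 × [1 − (1+0.053)^−2] / 0.053 = 6276.70771
Perpetuity value at year 2: $6,540.00 / 0.053 = 123396.22642
PV of perpetuity: 123396.22642 / (1+0.053)^2 = 111287.17968
Total PV = 6276.70771 + 111287.17968 = 117563.88739

$117563.89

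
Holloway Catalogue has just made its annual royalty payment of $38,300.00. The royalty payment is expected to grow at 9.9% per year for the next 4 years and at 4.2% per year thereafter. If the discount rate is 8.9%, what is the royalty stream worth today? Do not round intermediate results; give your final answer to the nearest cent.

D_1 = 42091.70000
D_2 = 46258.77830
D_3 = 50838.39735
D_4 = 55871.39869
Terminal value at year 4: TV = D_4×(1+g_2)/(r−g_2) = 58217.99743/0.047 = 1238680.79648
P_0 = D_1/(1+r)^1 + D_2/(1+r)^2 + D_3/(1+r)^3 + D_4/(1+r)^4 + TV/(1+r)^4
    = 38651.69881 + 39006.62717 + 39364.81475 + 39726.29147 + 880740.33422 = 1037489.76641

$1037489.77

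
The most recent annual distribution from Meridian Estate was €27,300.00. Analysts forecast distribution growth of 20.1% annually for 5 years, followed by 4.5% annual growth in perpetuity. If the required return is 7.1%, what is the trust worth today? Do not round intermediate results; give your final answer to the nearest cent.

€2140707.35

D_1 = 32787.30000
D_2 = 39377.54730
D_3 = 47292.43431
D_4 = 56798.21360
D_5 = 68214.65454
Terminal value at year 5: TV = D_5×(1+g_2)/(r−g_2) = 71284.31399/0.026 = 2741704.38429
P_0 = D_1/(1+r)^1 + D_2/(1+r)^2 + D_3/(1+r)^3 + D_4/(1+r)^4 + D_5/(1+r)^5 + TV/(1+r)^5
    = 30613.72549 + 34329.67723 + 38496.67820 + 43169.47761 + 48409.47022 + 1945688.32243 = 2140707.35119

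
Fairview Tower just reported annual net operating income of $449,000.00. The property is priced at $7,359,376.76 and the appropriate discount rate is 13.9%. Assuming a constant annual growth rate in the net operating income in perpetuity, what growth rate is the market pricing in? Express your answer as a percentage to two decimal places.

7.35%

P = D₀(1+g)/(r−g) ⇒ P(r−g) = D₀(1+g) ⇒ g(P+D₀) = P·r − D₀
g = (P·r − D₀)/(P + D₀) = ($7,359,376.76×0.139 − $449,000.00) / ($7,359,376.76 + $449,000.00) = 0.073505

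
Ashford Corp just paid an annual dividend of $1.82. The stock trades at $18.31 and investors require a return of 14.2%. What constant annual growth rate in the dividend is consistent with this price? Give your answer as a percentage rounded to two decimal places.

P = D₀(1+g)/(r−g) ⇒ P(r−g) = D₀(1+g) ⇒ g(P+D₀) = P·r − D₀
g = (P·r − D₀)/(P + D₀) = ($18.31×0.142 − $1.82) / ($18.31 + $1.82) = 0.038749

3.87%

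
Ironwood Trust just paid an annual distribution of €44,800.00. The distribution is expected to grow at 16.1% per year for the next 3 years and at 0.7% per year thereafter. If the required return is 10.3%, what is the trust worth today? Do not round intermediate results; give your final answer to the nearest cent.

€697069.13

D_1 = 52012.80000
D_2 = 60386.86080
D_3 = 70109.14539
Terminal value at year 3: TV = D_3×(1+g_2)/(r−g_2) = 70599.90941/0.096 = 735415.72298
P_0 = D_1/(1+r)^1 + D_2/(1+r)^2 + D_3/(1+r)^3 + TV/(1+r)^3
    = 47155.75703 + 49635.38886 + 52245.40930 + 548032.57467 = 697069.12985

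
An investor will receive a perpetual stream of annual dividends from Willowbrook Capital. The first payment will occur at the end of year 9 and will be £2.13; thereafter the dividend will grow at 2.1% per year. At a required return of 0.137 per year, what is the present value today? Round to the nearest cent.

£6.57

Value at end of year 8: C₁ / (r − g) = £2.13 / (0.137 − 0.021) = £18.3621
Discount to today: PV = £18.3621 / (1 + 0.137)^8 = £18.3621 / 2.793082 = £6.57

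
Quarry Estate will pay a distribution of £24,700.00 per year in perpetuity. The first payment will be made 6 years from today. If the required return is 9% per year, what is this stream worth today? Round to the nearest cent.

£178370.06

Value at end of year 5: C / r = £24,700.00 / 0.09 = £274,444.4444
Discount to today: PV = £274,444.4444 / (1 + 0.09)^5 = £274,444.4444 / 1.538624 = £178,370.06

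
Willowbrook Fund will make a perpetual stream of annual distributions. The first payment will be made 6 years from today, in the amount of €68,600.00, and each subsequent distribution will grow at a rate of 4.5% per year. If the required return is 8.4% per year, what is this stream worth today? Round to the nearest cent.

Value at end of year 5: C₁ / (r − g) = €68,600.00 / (0.084 − 0.045) = €1,758,974.3590
Discount to today: PV = €1,758,974.3590 / (1 + 0.084)^5 = €1,758,974.3590 / 1.496740 = €1,175,203.56

€1175203.56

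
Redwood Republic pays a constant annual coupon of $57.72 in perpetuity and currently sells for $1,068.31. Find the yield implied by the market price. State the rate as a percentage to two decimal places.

5.40%

P = C/r ⇒ r = C/P = $57.72/$1,068.31 = 0.054029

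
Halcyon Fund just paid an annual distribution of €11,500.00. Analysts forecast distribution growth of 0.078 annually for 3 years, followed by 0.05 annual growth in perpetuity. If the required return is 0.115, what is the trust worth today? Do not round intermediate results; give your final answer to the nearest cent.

€200143.06

D_1 = 12397.00000
D_2 = 13363.96600
D_3 = 14406.35535
Terminal value at year 3: TV = D_3×(1+g_2)/(r−g_2) = 15126.67312/0.065 = 232718.04793
P_0 = D_1/(1+r)^1 + D_2/(1+r)^2 + D_3/(1+r)^3 + TV/(1+r)^3
    = 11118.38565 + 10749.43474 + 10392.72704 + 167882.51367 = 200143.06109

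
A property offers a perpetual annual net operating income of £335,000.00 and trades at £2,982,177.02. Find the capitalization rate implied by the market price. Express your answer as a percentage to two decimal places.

11.23%

P = C/r ⇒ r = C/P = £335,000.00/£2,982,177.02 = 0.112334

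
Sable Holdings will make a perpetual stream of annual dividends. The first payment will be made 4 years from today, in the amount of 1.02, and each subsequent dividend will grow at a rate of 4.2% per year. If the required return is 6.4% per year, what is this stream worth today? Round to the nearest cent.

38.49

Value at end of year 3: C₁ / (r − g) = 1.02 / (0.064 − 0.042) = 46.3636
Discount to today: PV = 46.3636 / (1 + 0.064)^3 = 46.3636 / 1.204550 = 38.49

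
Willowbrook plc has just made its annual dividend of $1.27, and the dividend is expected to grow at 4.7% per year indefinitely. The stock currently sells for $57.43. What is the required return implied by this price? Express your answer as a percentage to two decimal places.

7.02%

D₁ = $1.27 × 1.047 = $1.3297
P = D₁/(r − g) ⇒ r = D₁/P + g = $1.3297/$57.43 + 0.047 = 0.023153 + 0.047 = 0.070153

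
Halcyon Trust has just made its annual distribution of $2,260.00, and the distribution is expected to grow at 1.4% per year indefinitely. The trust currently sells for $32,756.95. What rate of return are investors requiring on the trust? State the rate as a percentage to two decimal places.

D₁ = $2,260.00 × 1.014 = $2,291.6400
P = D₁/(r − g) ⇒ r = D₁/P + g = $2,291.6400/$32,756.95 + 0.014 = 0.069959 + 0.014 = 0.083959

8.40%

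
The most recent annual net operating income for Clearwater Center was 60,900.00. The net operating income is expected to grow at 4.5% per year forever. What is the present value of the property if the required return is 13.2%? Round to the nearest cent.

731500.00

D₁ = D₀ × (1 + g) = 60,900.00 × 1.045 = 63,640.5000
Growing perpetuity: P = D₁ / (r − g) = 63,640.5000 / (0.132 − 0.045) = 731,500.00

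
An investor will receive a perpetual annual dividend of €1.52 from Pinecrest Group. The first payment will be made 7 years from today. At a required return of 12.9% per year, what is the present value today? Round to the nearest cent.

€5.69

Value at end of year 6: C / r = €1.52 / 0.129 = €11.7829
Discount to today: PV = €11.7829 / (1 + 0.129)^6 = €11.7829 / 2.070922 = €5.69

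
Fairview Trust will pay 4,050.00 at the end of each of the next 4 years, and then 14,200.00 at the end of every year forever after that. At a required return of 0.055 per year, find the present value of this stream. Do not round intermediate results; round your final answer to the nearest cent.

PV of 4-year annuity: 4,050.00 × [1 − (1+0.055)^−4] / 0.055 = 14195.85799
Perpetuity value at year 4: 14,200.00 / 0.055 = 258181.81818
PV of perpetuity: 258181.81818 / (1+0.055)^4 = 208408.68645
Total PV = 14195.85799 + 208408.68645 = 222604.54445

222604.54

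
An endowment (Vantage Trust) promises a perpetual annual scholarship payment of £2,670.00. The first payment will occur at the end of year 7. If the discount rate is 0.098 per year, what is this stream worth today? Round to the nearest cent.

Value at end of year 6: C / r = £2,670.00 / 0.098 = £27,244.8980
Discount to today: PV = £27,244.8980 / (1 + 0.098)^6 = £27,244.8980 / 1.752323 = £15,547.88

£15547.88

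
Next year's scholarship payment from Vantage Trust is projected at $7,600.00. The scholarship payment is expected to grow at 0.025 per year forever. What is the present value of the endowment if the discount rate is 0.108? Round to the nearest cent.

Growing perpetuity: P = D₁ / (r − g) = $7,600.0000 / (0.108 − 0.025) = $91,566.27

$91566.27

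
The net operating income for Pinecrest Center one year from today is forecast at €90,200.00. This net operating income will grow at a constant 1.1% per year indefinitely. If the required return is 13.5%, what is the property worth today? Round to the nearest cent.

€727419.35

Growing perpetuity: P = D₁ / (r − g) = €90,200.0000 / (0.135 − 0.011) = €727,419.35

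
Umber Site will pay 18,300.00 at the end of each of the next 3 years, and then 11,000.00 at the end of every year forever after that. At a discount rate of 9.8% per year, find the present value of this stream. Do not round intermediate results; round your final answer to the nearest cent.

PV of 3-year annuity: 18,300.00 × [1 − (1+0.098)^−3] / 0.098 = 45670.10948
Perpetuity value at year 3: 11,000.00 / 0.098 = 112244.89796
PV of perpetuity: 112244.89796 / (1+0.098)^3 = 84792.91958
Total PV = 45670.10948 + 84792.91958 = 130463.02906

130463.03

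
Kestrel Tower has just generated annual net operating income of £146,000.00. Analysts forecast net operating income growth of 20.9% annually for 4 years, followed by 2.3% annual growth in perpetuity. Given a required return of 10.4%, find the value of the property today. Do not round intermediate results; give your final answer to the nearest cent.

D_1 = 176514.00000
D_2 = 213405.42600
D_3 = 258007.16003
D_4 = 311930.65648
Terminal value at year 4: TV = D_4×(1+g_2)/(r−g_2) = 319105.06158/0.081 = 3939568.66148
P_0 = D_1/(1+r)^1 + D_2/(1+r)^2 + D_3/(1+r)^3 + D_4/(1+r)^4 + TV/(1+r)^4
    = 159885.86957 + 175092.40607 + 191745.21643 + 209981.85387 + 2651993.04326 = 3388698.38920

£3388698.39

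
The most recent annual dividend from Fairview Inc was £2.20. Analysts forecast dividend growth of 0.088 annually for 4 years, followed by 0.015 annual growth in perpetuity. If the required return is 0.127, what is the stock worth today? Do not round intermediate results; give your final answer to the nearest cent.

£25.38

D_1 = 2.39360
D_2 = 2.60424
D_3 = 2.83341
D_4 = 3.08275
Terminal value at year 4: TV = D_4×(1+g_2)/(r−g_2) = 3.12899/0.112 = 27.93742
P_0 = D_1/(1+r)^1 + D_2/(1+r)^2 + D_3/(1+r)^3 + D_4/(1+r)^4 + TV/(1+r)^4
    = 2.12387 + 2.05037 + 1.97942 + 1.91092 + 17.31772 = 25.38230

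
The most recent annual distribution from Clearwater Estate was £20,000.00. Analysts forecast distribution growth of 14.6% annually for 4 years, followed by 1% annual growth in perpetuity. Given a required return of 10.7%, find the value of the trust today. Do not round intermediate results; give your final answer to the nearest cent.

D_1 = 22920.00000
D_2 = 26266.32000
D_3 = 30101.20272
D_4 = 34495.97832
Terminal value at year 4: TV = D_4×(1+g_2)/(r−g_2) = 34840.93810/0.097 = 359184.92887
P_0 = D_1/(1+r)^1 + D_2/(1+r)^2 + D_3/(1+r)^3 + D_4/(1+r)^4 + TV/(1+r)^4
    = 20704.60705 + 21434.03765 + 22189.16634 + 22970.89849 + 239181.52038 = 326480.22991

£326480.23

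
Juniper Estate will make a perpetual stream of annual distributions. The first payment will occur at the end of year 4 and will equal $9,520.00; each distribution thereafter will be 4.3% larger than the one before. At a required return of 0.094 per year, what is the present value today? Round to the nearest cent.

$142565.62

Value at end of year 3: C₁ / (r − g) = $9,520.00 / (0.094 − 0.043) = $186,666.6667
Discount to today: PV = $186,666.6667 / (1 + 0.094)^3 = $186,666.6667 / 1.309339 = $142,565.62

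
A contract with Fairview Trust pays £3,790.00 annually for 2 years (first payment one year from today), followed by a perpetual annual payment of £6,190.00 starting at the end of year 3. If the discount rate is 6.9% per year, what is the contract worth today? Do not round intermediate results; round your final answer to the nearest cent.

PV of 2-year annuity: £3,790.00 × [1 − (1+0.069)^−2] / 0.069 = 6861.89851
Perpetuity value at year 2: £6,190.00 / 0.069 = 89710.14493
PV of perpetuity: 89710.14493 / (1+0.069)^2 = 78502.98087
Total PV = 6861.89851 + 78502.98087 = 85364.87938

£85364.88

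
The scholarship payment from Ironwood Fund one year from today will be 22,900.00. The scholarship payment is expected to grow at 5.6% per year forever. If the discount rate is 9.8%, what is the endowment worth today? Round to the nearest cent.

545238.10

Growing perpetuity: P = D₁ / (r − g) = 22,900.0000 / (0.098 − 0.056) = 545,238.10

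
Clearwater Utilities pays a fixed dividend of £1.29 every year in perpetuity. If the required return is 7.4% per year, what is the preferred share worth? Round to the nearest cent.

£17.43

Level perpetuity: PV = C / r = £1.29 / 0.074 = £17.43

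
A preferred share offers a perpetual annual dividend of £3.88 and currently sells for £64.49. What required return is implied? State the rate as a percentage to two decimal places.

P = C/r ⇒ r = C/P = £3.88/£64.49 = 0.060164

6.02%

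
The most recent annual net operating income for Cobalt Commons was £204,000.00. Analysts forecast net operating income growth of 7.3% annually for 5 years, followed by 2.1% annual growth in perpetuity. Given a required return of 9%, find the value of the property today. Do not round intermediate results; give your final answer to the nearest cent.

£3763697.74

D_1 = 218892.00000
D_2 = 234871.11600
D_3 = 252016.70747
D_4 = 270413.92711
D_5 = 290154.14379
Terminal value at year 5: TV = D_5×(1+g_2)/(r−g_2) = 296247.38081/0.069 = 4293440.30162
P_0 = D_1/(1+r)^1 + D_2/(1+r)^2 + D_3/(1+r)^3 + D_4/(1+r)^4 + D_5/(1+r)^5 + TV/(1+r)^5
    = 200818.34862 + 197686.31933 + 194603.13821 + 191568.04339 + 188580.28492 + 2790441.60722 = 3763697.74169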